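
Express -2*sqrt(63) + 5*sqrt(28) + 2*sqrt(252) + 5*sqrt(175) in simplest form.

41*sqrt(7)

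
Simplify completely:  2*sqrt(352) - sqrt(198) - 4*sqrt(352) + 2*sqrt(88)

2*sqrt(352) = 8*sqrt(22); sqrt(198) = 3*sqrt(22); 4*sqrt(352) = 16*sqrt(22); 2*sqrt(88) = 4*sqrt(22)
Combine: (8 - 3 - 16 + 4)·sqrt(22) = -7*sqrt(22)

-7*sqrt(22)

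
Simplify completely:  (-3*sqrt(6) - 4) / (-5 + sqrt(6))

Multiply numerator and denominator by -5 - sqrt(6).
Denominator becomes 19; numerator becomes 38 + 19*sqrt(6).

2 + sqrt(6)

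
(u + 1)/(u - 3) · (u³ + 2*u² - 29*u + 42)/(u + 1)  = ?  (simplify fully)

u² + 5*u - 14

Factor: u³ + 2*u² - 29*u + 42 = (u - 3)·(u - 2)·(u + 7)
Cancel the common factors (u - 3), (u + 1).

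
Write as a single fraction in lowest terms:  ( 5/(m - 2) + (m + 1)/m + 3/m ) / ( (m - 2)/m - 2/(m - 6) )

Numerator: 5/(m - 2) + (m + 1)/m + 3/m = (m² + 7*m - 8)/(m² - 2*m)
Denominator: (m - 2)/m - 2/(m - 6) = (m² - 10*m + 12)/(m² - 6*m)
Divide: ((m² + 7*m - 8)/(m² - 2*m)) · ((m² - 6*m)/(m² - 10*m + 12)) = (m³ + m² - 50*m + 48)/(m³ - 12*m² + 32*m - 24)

(m³ + m² - 50*m + 48)/(m³ - 12*m² + 32*m - 24)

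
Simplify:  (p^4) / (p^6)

p^(-2)

Quotient: (p^-2)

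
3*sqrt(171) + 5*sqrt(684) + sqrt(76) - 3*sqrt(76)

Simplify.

35*sqrt(19)

3*sqrt(171) = 9*sqrt(19); 5*sqrt(684) = 30*sqrt(19); sqrt(76) = 2*sqrt(19); 3*sqrt(76) = 6*sqrt(19)
Combine: (9 + 30 + 2 - 6)·sqrt(19) = 35*sqrt(19)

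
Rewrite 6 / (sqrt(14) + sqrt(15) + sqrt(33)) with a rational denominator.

Group as (sqrt(14) + sqrt(33)) + sqrt(15); multiply by (sqrt(14) + sqrt(33)) - sqrt(15), then rationalise the remaining surd.

(-9*sqrt(770) - 6*sqrt(33) + 48*sqrt(15) + 51*sqrt(14))/206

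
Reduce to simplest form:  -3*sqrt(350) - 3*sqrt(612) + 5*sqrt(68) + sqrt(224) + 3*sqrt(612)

3*sqrt(350) = 15*sqrt(14); 3*sqrt(612) = 18*sqrt(17); 5*sqrt(68) = 10*sqrt(17); sqrt(224) = 4*sqrt(14); 3*sqrt(612) = 18*sqrt(17)

-11*sqrt(14) + 10*sqrt(17)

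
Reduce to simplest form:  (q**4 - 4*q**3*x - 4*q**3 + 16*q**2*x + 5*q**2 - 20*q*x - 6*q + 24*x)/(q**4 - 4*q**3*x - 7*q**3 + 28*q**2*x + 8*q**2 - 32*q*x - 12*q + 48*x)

Factor: q**4 - 4*q**3*x - 4*q**3 + 16*q**2*x + 5*q**2 - 20*q*x - 6*q + 24*x = (q - 4*x)*(q - 3)*(q**2 - q + 2);  q**4 - 4*q**3*x - 7*q**3 + 28*q**2*x + 8*q**2 - 32*q*x - 12*q + 48*x = (q - 4*x)*(q - 6)*(q**2 - q + 2)
Cancel the common factors (q**2 - q + 2), (q - 4*x).

(q - 3)/(q - 6)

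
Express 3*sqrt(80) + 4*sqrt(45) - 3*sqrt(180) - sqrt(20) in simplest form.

3*sqrt(80) = 12*sqrt(5); 4*sqrt(45) = 12*sqrt(5); 3*sqrt(180) = 18*sqrt(5); sqrt(20) = 2*sqrt(5)
Combine: (12 + 12 - 18 - 2)·sqrt(5) = 4*sqrt(5)

4*sqrt(5)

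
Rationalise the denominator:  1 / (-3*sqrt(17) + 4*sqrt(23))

Multiply numerator and denominator by 3*sqrt(17) + 4*sqrt(23).
Denominator becomes 215; numerator becomes 3*sqrt(17) + 4*sqrt(23).

(3*sqrt(17) + 4*sqrt(23))/215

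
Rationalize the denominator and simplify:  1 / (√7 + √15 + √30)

(-15*√14 - 4*√30 + 11*√15 + 19*√7)/178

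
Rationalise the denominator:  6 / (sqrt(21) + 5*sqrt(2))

Multiply numerator and denominator by -sqrt(21) + 5*sqrt(2).
Denominator becomes 29; numerator becomes -6*sqrt(21) + 30*sqrt(2).

(-6*sqrt(21) + 30*sqrt(2))/29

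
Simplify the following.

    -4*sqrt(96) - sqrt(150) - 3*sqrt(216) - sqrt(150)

4*sqrt(96) = 16*sqrt(6); sqrt(150) = 5*sqrt(6); 3*sqrt(216) = 18*sqrt(6); sqrt(150) = 5*sqrt(6)
Combine: (-16 - 5 - 18 - 5)·sqrt(6) = -44*sqrt(6)

-44*sqrt(6)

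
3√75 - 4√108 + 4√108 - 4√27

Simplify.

3*√3

3√75 = 15*√3; 4√108 = 24*√3; 4√108 = 24*√3; 4√27 = 12*√3
Combine: (15 - 24 + 24 - 12)·√3 = 3*√3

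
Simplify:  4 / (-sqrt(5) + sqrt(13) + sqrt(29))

Group as (sqrt(13) + sqrt(29)) - sqrt(5); multiply by (sqrt(13) + sqrt(29)) + sqrt(5), then rationalise the remaining surd.

(-148*sqrt(5) - 44*sqrt(29) + 84*sqrt(13) + 8*sqrt(1885))/139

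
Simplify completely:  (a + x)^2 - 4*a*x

(a - x)^2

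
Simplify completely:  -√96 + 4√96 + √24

√96 = 4*√6; 4√96 = 16*√6; √24 = 2*√6
Combine: (-4 + 16 + 2)·√6 = 14*√6

14*√6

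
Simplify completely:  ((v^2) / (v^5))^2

v^(-6)

Inside the bracket: (v^-3)
Raise to the power 2: (v^-6)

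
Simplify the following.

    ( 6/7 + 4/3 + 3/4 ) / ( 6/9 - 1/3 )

247/28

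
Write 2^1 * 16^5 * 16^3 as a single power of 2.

2^1 = 2^1; 16^5 = 2^20; 16^3 = 2^12
Combine exponents: 2^33

2^33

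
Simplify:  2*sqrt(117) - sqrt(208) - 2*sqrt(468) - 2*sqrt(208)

-18*sqrt(13)

2*sqrt(117) = 6*sqrt(13); sqrt(208) = 4*sqrt(13); 2*sqrt(468) = 12*sqrt(13); 2*sqrt(208) = 8*sqrt(13)
Combine: (6 - 4 - 12 - 8)·sqrt(13) = -18*sqrt(13)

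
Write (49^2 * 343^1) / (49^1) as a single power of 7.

49^2 = 7^4; 343^1 = 7^3; 49^1 = 7^2
Combine exponents: 7^5

7^5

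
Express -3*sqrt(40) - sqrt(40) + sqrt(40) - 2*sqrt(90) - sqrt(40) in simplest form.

3*sqrt(40) = 6*sqrt(10); sqrt(40) = 2*sqrt(10); sqrt(40) = 2*sqrt(10); 2*sqrt(90) = 6*sqrt(10); sqrt(40) = 2*sqrt(10)

-14*sqrt(10)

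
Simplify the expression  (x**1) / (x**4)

Quotient: (x**-3)

x**(-3)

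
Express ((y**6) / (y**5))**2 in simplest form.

y**2

Inside the bracket: y**1
Raise to the power 2: y**2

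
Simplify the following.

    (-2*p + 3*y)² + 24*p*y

(2*p + 3*y)²

After expansion: 4*p² + 12*p*y + 9*y² — a perfect-square trinomial.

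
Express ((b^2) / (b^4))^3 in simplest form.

Inside the bracket: (b^-2)
Raise to the power 3: (b^-6)

b^(-6)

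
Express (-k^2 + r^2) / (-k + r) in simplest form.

k + r

Factor r^2 - k^2 and cancel (-k + r).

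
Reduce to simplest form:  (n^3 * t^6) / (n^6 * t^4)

Quotient: (n^-3) * t^2

t^2/n^3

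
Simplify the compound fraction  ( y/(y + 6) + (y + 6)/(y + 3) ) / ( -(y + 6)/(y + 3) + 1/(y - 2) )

Numerator: y/(y + 6) + (y + 6)/(y + 3) = (2*y² + 15*y + 36)/(y² + 9*y + 18)
Denominator: -(y + 6)/(y + 3) + 1/(y - 2) = (-y² - 3*y + 15)/(y² + y - 6)
Divide: ((2*y² + 15*y + 36)/(y² + 9*y + 18)) · ((y² + y - 6)/(-y² - 3*y + 15)) = (-2*y³ - 11*y² - 6*y + 72)/(y³ + 9*y² + 3*y - 90)

(-2*y³ - 11*y² - 6*y + 72)/(y³ + 9*y² + 3*y - 90)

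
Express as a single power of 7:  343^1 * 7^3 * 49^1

7^8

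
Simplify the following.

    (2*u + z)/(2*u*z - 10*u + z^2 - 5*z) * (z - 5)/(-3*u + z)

Factor: 2*u*z - 10*u + z^2 - 5*z = (2*u + z)*(z - 5)
Cancel the common factors (2*u + z), (z - 5).

1/(-3*u + z)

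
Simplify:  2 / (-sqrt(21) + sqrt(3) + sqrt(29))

(-22*sqrt(21) - 10*sqrt(29) + 94*sqrt(3) + 12*sqrt(203))/227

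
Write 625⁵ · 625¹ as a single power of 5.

625⁵ = 5^20; 625¹ = 5^4
Combine exponents: 5^24

5^24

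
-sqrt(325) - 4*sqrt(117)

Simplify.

-17*sqrt(13)

sqrt(325) = 5*sqrt(13); 4*sqrt(117) = 12*sqrt(13)
Combine: (-5 - 12)·sqrt(13) = -17*sqrt(13)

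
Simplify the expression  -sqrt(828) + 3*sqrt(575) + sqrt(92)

sqrt(828) = 6*sqrt(23); 3*sqrt(575) = 15*sqrt(23); sqrt(92) = 2*sqrt(23)
Combine: (-6 + 15 + 2)·sqrt(23) = 11*sqrt(23)

11*sqrt(23)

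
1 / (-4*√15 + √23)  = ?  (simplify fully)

Multiply numerator and denominator by √23 + 4*√15.
Denominator becomes -217; numerator becomes √23 + 4*√15.

(-4*√15 - √23)/217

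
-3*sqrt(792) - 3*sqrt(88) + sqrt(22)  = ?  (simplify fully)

3*sqrt(792) = 18*sqrt(22); 3*sqrt(88) = 6*sqrt(22); sqrt(22) = sqrt(22)
Combine: (-18 - 6 + 1)·sqrt(22) = -23*sqrt(22)

-23*sqrt(22)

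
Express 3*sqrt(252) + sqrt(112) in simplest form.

3*sqrt(252) = 18*sqrt(7); sqrt(112) = 4*sqrt(7)
Combine: (18 + 4)·sqrt(7) = 22*sqrt(7)

22*sqrt(7)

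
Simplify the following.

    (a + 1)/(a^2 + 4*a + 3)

1/(a + 3)

Factor: a^2 + 4*a + 3 = (a + 3)*(a + 1)
Cancel the common factor (a + 1).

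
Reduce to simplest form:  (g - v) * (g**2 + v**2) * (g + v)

g**4 - v**4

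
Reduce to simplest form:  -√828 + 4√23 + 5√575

23*√23

√828 = 6*√23; 4√23 = 4*√23; 5√575 = 25*√23
Combine: (-6 + 4 + 25)·√23 = 23*√23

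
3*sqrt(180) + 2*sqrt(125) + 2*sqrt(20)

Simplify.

3*sqrt(180) = 18*sqrt(5); 2*sqrt(125) = 10*sqrt(5); 2*sqrt(20) = 4*sqrt(5)
Combine: (18 + 10 + 4)·sqrt(5) = 32*sqrt(5)

32*sqrt(5)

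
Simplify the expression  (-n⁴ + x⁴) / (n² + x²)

Factor x^4 - n^4 and cancel (n² + x²).

-n² + x²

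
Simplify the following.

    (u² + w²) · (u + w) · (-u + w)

(w+u)(w-u) = -u² + w²; continue pairing.

-u⁴ + w⁴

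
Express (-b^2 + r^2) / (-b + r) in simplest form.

Difference of squares: factor out (-b + r).

b + r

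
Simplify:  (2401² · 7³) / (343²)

2401² = 7^8; 7³ = 7^3; 343² = 7^6
Combine exponents: 7^5

7^5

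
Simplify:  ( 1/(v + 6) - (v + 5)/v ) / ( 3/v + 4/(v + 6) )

(-v^2 - 10*v - 30)/(7*v + 18)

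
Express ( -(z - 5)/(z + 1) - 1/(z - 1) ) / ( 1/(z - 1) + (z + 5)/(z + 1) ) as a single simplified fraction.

Numerator: -(z - 5)/(z + 1) - 1/(z - 1) = (-z^2 + 5*z - 6)/(z^2 - 1)
Denominator: 1/(z - 1) + (z + 5)/(z + 1) = (z^2 + 5*z - 4)/(z^2 - 1)
Divide: ((-z^2 + 5*z - 6)/(z^2 - 1)) · ((z^2 - 1)/(z^2 + 5*z - 4)) = (-z^2 + 5*z - 6)/(z^2 + 5*z - 4)

(-z^2 + 5*z - 6)/(z^2 + 5*z - 4)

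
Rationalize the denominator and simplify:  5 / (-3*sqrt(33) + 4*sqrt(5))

Multiply numerator and denominator by 4*sqrt(5) + 3*sqrt(33).
Denominator becomes -217; numerator becomes 20*sqrt(5) + 15*sqrt(33).

(-15*sqrt(33) - 20*sqrt(5))/217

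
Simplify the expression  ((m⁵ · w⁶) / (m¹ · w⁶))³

m^12

Inside the bracket: m⁴
Raise to the power 3: m^12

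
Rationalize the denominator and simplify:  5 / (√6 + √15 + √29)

Group as (√6 + √15) + √29; multiply by (√6 + √15) - √29, then rationalise the remaining surd.

(-15*√290 - 20*√29 + 50*√15 + 95*√6)/148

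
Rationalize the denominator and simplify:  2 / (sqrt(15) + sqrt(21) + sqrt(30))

Group as (sqrt(15) + sqrt(30)) + sqrt(21); multiply by (sqrt(15) + sqrt(30)) - sqrt(21), then rationalise the remaining surd.

(-5*sqrt(42) + sqrt(30) + 4*sqrt(21) + 6*sqrt(15))/102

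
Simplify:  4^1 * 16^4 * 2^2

2^20

4^1 = 2^2; 16^4 = 2^16; 2^2 = 2^2
Combine exponents: 2^20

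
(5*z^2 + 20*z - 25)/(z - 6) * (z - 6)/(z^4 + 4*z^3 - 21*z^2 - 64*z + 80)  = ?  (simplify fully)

5/(z^2 - 16)

Factor: 5*z^2 + 20*z - 25 = 5*(z + 5)*(z - 1);  z^4 + 4*z^3 - 21*z^2 - 64*z + 80 = (z + 4)*(z - 4)*(z - 1)*(z + 5)
Cancel the common factors (z - 1), (z + 5), (z - 6).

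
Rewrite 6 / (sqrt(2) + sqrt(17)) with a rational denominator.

Multiply numerator and denominator by -sqrt(17) + sqrt(2).
Denominator becomes -15; numerator becomes -6*sqrt(17) + 6*sqrt(2).

(-2*sqrt(2) + 2*sqrt(17))/5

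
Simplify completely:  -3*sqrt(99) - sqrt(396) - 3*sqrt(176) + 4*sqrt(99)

-15*sqrt(11)

3*sqrt(99) = 9*sqrt(11); sqrt(396) = 6*sqrt(11); 3*sqrt(176) = 12*sqrt(11); 4*sqrt(99) = 12*sqrt(11)
Combine: (-9 - 6 - 12 + 12)·sqrt(11) = -15*sqrt(11)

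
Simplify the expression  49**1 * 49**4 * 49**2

49**1 = 7**2; 49**4 = 7**8; 49**2 = 7**4
Combine exponents: 7**14

7**14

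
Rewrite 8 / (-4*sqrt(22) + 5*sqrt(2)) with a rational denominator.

(-16*sqrt(22) - 20*sqrt(2))/151

Multiply numerator and denominator by 5*sqrt(2) + 4*sqrt(22).
Denominator becomes -302; numerator becomes 40*sqrt(2) + 32*sqrt(22).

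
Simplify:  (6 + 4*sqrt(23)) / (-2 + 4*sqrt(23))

(8*sqrt(23) + 95)/91

Multiply numerator and denominator by -4*sqrt(23) - 2.
Denominator becomes -364; numerator becomes -380 - 32*sqrt(23).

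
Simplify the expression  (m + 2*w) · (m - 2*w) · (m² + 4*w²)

m⁴ - 16*w⁴

Pair the conjugate factors: (m+(2*w))(m-(2*w)) = m² - 4*w², then repeat with the next factor.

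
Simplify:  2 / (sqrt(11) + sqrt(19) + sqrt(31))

(-4*sqrt(6479) - 2*sqrt(31) + 46*sqrt(19) + 78*sqrt(11))/835

Group as (sqrt(11) + sqrt(31)) + sqrt(19); multiply by (sqrt(11) + sqrt(31)) - sqrt(19), then rationalise the remaining surd.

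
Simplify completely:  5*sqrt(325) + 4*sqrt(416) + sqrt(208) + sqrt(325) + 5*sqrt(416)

34*sqrt(13) + 36*sqrt(26)

5*sqrt(325) = 25*sqrt(13); 4*sqrt(416) = 16*sqrt(26); sqrt(208) = 4*sqrt(13); sqrt(325) = 5*sqrt(13); 5*sqrt(416) = 20*sqrt(26)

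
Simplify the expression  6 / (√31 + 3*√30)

Multiply numerator and denominator by -√31 + 3*√30.
Denominator becomes 239; numerator becomes -6*√31 + 18*√30.

(-6*√31 + 18*√30)/239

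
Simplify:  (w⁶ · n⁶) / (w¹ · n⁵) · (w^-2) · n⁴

n⁵*w³

Quotient: w⁵ · n¹
Multiply by (w^-2) · n⁴: add exponents.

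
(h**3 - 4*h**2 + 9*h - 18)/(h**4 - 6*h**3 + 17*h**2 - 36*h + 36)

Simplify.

Factor: h**3 - 4*h**2 + 9*h - 18 = (h - 3)*(h**2 - h + 6);  h**4 - 6*h**3 + 17*h**2 - 36*h + 36 = (h**2 - h + 6)*(h - 3)*(h - 2)
Cancel the common factors (h**2 - h + 6), (h - 3).

1/(h - 2)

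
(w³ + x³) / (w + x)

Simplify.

x^3 + w^3 = (w + x)(w² - w*x + x²).

w² - w*x + x²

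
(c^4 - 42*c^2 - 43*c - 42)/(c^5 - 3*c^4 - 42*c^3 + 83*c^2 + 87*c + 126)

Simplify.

1/(c - 3)

Factor: c^4 - 42*c^2 - 43*c - 42 = (c + 6)*(c^2 + c + 1)*(c - 7);  c^5 - 3*c^4 - 42*c^3 + 83*c^2 + 87*c + 126 = (c^2 + c + 1)*(c - 7)*(c - 3)*(c + 6)
Cancel the common factors (c^2 + c + 1), (c - 7), (c + 6).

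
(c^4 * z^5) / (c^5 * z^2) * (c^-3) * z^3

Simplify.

z^6/c^4

Quotient: (c^-1) * z^3
Multiply by (c^-3) * z^3: add exponents.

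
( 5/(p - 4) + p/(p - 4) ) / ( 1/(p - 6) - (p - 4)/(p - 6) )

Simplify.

Numerator: 5/(p - 4) + p/(p - 4) = (p + 5)/(p - 4)
Denominator: 1/(p - 6) - (p - 4)/(p - 6) = (-p + 5)/(p - 6)
Divide: ((p + 5)/(p - 4)) · ((p - 6)/(-p + 5)) = (-p² + p + 30)/(p² - 9*p + 20)

(-p² + p + 30)/(p² - 9*p + 20)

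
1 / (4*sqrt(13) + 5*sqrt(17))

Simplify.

(-4*sqrt(13) + 5*sqrt(17))/217

Multiply numerator and denominator by -4*sqrt(13) + 5*sqrt(17).
Denominator becomes 217; numerator becomes -4*sqrt(13) + 5*sqrt(17).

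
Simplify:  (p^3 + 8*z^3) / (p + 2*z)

Apply the sum-of-cubes factorisation and cancel (p + 2*z).

p^2 - 2*p*z + 4*z^2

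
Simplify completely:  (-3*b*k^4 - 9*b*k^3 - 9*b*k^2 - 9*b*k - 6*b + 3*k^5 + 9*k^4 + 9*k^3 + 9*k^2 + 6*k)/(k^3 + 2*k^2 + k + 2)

-3*b*k - 3*b + 3*k^2 + 3*k

Factor: -3*b*k^4 - 9*b*k^3 - 9*b*k^2 - 9*b*k - 6*b + 3*k^5 + 9*k^4 + 9*k^3 + 9*k^2 + 6*k = 3*(k^2 + 1)*(-b + k)*(k + 1)*(k + 2);  k^3 + 2*k^2 + k + 2 = (k^2 + 1)*(k + 2)
Cancel the common factors (k^2 + 1), (k + 2).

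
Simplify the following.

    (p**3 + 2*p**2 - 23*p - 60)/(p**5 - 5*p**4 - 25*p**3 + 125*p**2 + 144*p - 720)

Factor: p**3 + 2*p**2 - 23*p - 60 = (p + 4)*(p - 5)*(p + 3);  p**5 - 5*p**4 - 25*p**3 + 125*p**2 + 144*p - 720 = (p + 4)*(p + 3)*(p - 3)*(p - 4)*(p - 5)
Cancel the common factors (p - 5), (p + 3), (p + 4).

1/(p**2 - 7*p + 12)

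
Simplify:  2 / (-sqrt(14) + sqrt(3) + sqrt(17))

Group as (sqrt(3) + sqrt(17)) - sqrt(14); multiply by (sqrt(3) + sqrt(17)) + sqrt(14), then rationalise the remaining surd.

(-3*sqrt(14) + 14*sqrt(3) + sqrt(714))/42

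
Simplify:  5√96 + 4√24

28*√6

5√96 = 20*√6; 4√24 = 8*√6
Combine: (20 + 8)·√6 = 28*√6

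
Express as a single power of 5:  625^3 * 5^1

625^3 = 5^12; 5^1 = 5^1
Combine exponents: 5^13

5^13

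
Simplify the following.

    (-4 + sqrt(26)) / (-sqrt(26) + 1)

Multiply numerator and denominator by 1 + sqrt(26).
Denominator becomes -25; numerator becomes -3*sqrt(26) + 22.

(-22 + 3*sqrt(26))/25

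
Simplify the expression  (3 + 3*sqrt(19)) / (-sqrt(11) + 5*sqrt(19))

Multiply numerator and denominator by sqrt(11) + 5*sqrt(19).
Denominator becomes 464; numerator becomes 3*sqrt(11) + 3*sqrt(209) + 15*sqrt(19) + 285.

(3*sqrt(11) + 3*sqrt(209) + 15*sqrt(19) + 285)/464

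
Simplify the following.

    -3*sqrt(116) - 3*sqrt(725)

-21*sqrt(29)

3*sqrt(116) = 6*sqrt(29); 3*sqrt(725) = 15*sqrt(29)
Combine: (-6 - 15)·sqrt(29) = -21*sqrt(29)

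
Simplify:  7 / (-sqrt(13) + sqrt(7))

(-7*sqrt(13) - 7*sqrt(7))/6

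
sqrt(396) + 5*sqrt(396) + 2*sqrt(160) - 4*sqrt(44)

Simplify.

8*sqrt(10) + 28*sqrt(11)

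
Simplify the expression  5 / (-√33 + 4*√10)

(5*√33 + 20*√10)/127

Multiply numerator and denominator by √33 + 4*√10.
Denominator becomes 127; numerator becomes 5*√33 + 20*√10.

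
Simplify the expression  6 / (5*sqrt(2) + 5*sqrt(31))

(-6*sqrt(2) + 6*sqrt(31))/145

Multiply numerator and denominator by -5*sqrt(31) + 5*sqrt(2).
Denominator becomes -725; numerator becomes -30*sqrt(31) + 30*sqrt(2).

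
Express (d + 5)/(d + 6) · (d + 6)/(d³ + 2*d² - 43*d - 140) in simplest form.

1/(d² - 3*d - 28)

Factor: d³ + 2*d² - 43*d - 140 = (d - 7)·(d + 4)·(d + 5)
Cancel the common factors (d + 5), (d + 6).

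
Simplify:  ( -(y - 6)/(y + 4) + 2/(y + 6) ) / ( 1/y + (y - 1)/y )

Numerator: -(y - 6)/(y + 4) + 2/(y + 6) = (-y² + 2*y + 44)/(y² + 10*y + 24)
Denominator: 1/y + (y - 1)/y = 1
Divide: ((-y² + 2*y + 44)/(y² + 10*y + 24)) · (1) = (-y² + 2*y + 44)/(y² + 10*y + 24)

(-y² + 2*y + 44)/(y² + 10*y + 24)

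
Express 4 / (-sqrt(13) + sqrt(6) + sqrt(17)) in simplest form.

(-10*sqrt(13) + 2*sqrt(17) + 24*sqrt(6) + 2*sqrt(1326))/77

Group as (sqrt(6) + sqrt(17)) - sqrt(13); multiply by (sqrt(6) + sqrt(17)) + sqrt(13), then rationalise the remaining surd.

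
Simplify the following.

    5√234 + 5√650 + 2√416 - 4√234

5√234 = 15*√26; 5√650 = 25*√26; 2√416 = 8*√26; 4√234 = 12*√26
Combine: (15 + 25 + 8 - 12)·√26 = 36*√26

36*√26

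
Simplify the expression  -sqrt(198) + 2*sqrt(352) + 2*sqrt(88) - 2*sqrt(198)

3*sqrt(22)

sqrt(198) = 3*sqrt(22); 2*sqrt(352) = 8*sqrt(22); 2*sqrt(88) = 4*sqrt(22); 2*sqrt(198) = 6*sqrt(22)
Combine: (-3 + 8 + 4 - 6)·sqrt(22) = 3*sqrt(22)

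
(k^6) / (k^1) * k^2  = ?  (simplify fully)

Quotient: k^5
Multiply by k^2: add exponents.

k^7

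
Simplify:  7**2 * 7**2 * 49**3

7**10

7**2 = 7**2; 7**2 = 7**2; 49**3 = 7**6
Combine exponents: 7**10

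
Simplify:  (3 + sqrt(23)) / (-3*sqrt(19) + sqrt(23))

Multiply numerator and denominator by sqrt(23) + 3*sqrt(19).
Denominator becomes -148; numerator becomes 3*sqrt(23) + 23 + 9*sqrt(19) + 3*sqrt(437).

(-3*sqrt(437) - 9*sqrt(19) - 23 - 3*sqrt(23))/148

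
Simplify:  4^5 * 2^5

2^15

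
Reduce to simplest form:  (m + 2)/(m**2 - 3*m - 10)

1/(m - 5)

Factor: m**2 - 3*m - 10 = (m + 2)*(m - 5)
Cancel the common factor (m + 2).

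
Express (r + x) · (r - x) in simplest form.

Pair the conjugate factors: (r+x)(r-x) = r² - x².

r² - x²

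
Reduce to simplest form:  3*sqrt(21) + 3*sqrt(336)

3*sqrt(21) = 3*sqrt(21); 3*sqrt(336) = 12*sqrt(21)
Combine: (3 + 12)·sqrt(21) = 15*sqrt(21)

15*sqrt(21)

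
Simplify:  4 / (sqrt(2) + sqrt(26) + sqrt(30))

(-4*sqrt(390) - 2*sqrt(30) + 6*sqrt(26) + 54*sqrt(2))/51

Group as (sqrt(26) + sqrt(30)) + sqrt(2); multiply by (sqrt(26) + sqrt(30)) - sqrt(2), then rationalise the remaining surd.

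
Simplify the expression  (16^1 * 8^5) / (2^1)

16^1 = 2^4; 8^5 = 2^15; 2^1 = 2^1
Combine exponents: 2^18

2^18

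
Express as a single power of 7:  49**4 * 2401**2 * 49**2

7**20

49**4 = 7**8; 2401**2 = 7**8; 49**2 = 7**4
Combine exponents: 7**20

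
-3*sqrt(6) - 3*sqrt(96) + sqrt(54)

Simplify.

-12*sqrt(6)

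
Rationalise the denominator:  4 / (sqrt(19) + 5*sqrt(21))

(-2*sqrt(19) + 10*sqrt(21))/253

Multiply numerator and denominator by -sqrt(19) + 5*sqrt(21).
Denominator becomes 506; numerator becomes -4*sqrt(19) + 20*sqrt(21).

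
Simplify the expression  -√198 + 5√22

√198 = 3*√22; 5√22 = 5*√22
Combine: (-3 + 5)·√22 = 2*√22

2*√22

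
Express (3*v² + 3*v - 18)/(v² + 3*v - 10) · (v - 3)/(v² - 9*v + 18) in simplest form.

(3*v + 9)/(v² - v - 30)

Factor: 3*v² + 3*v - 18 = 3·(v - 2)·(v + 3);  v² + 3*v - 10 = (v + 5)·(v - 2);  v² - 9*v + 18 = (v - 3)·(v - 6)
Cancel the common factors (v - 3), (v - 2).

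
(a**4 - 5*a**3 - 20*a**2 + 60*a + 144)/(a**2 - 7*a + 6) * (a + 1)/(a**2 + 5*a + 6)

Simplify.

(a**2 - 3*a - 4)/(a - 1)

Factor: a**4 - 5*a**3 - 20*a**2 + 60*a + 144 = (a - 4)*(a + 3)*(a + 2)*(a - 6);  a**2 - 7*a + 6 = (a - 1)*(a - 6);  a**2 + 5*a + 6 = (a + 2)*(a + 3)
Cancel the common factors (a - 6), (a + 3), (a + 2).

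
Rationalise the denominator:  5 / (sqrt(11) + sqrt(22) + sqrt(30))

Group as (sqrt(11) + sqrt(30)) + sqrt(22); multiply by (sqrt(11) + sqrt(30)) - sqrt(22), then rationalise the remaining surd.

(-220*sqrt(15) + 15*sqrt(30) + 95*sqrt(22) + 205*sqrt(11))/959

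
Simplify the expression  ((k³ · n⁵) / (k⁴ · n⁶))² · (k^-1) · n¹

Inside the bracket: (k^-1) · (n^-1)
Raise to the power 2: (k^-2) · (n^-2)
Multiply by (k^-1) · n¹: add exponents.

1/(k³*n)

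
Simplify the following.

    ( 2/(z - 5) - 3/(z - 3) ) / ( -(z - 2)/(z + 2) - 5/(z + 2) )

(z**2 - 7*z - 18)/(z**3 - 5*z**2 - 9*z + 45)

Numerator: 2/(z - 5) - 3/(z - 3) = (-z + 9)/(z**2 - 8*z + 15)
Denominator: -(z - 2)/(z + 2) - 5/(z + 2) = (-z - 3)/(z + 2)
Divide: ((-z + 9)/(z**2 - 8*z + 15)) · ((z + 2)/(-z - 3)) = (z**2 - 7*z - 18)/(z**3 - 5*z**2 - 9*z + 45)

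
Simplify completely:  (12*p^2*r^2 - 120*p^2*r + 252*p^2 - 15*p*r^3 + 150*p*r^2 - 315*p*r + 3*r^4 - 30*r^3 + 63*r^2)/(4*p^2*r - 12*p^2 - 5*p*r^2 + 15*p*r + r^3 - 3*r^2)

Factor: 12*p^2*r^2 - 120*p^2*r + 252*p^2 - 15*p*r^3 + 150*p*r^2 - 315*p*r + 3*r^4 - 30*r^3 + 63*r^2 = 3*(-p + r)*(r - 3)*(r - 7)*(-4*p + r);  4*p^2*r - 12*p^2 - 5*p*r^2 + 15*p*r + r^3 - 3*r^2 = (-p + r)*(-4*p + r)*(r - 3)
Cancel the common factors (r - 3), (-4*p + r), (-p + r).

3*r - 21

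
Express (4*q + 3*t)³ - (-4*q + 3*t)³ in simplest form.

Binomially expand both and collect terms in (3*t), (4*q).

128*q³ + 216*q*t²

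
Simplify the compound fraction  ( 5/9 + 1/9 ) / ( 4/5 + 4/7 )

35/72

Numerator: 5/9 + 1/9 = 2/3
Denominator: 4/5 + 4/7 = 48/35
Divide: (2/3) · (35/48) = 35/72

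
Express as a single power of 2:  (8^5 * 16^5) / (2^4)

8^5 = 2^15; 16^5 = 2^20; 2^4 = 2^4
Combine exponents: 2^31

2^31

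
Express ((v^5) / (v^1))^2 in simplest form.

v^8

Inside the bracket: v^4
Raise to the power 2: v^8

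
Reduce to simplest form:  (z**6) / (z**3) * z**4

z**7

Quotient: z**3
Multiply by z**4: add exponents.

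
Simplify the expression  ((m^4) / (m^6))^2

Inside the bracket: (m^-2)
Raise to the power 2: (m^-4)

m^(-4)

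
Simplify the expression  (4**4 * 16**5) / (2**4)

2**24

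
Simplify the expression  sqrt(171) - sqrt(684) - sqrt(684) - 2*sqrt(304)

sqrt(171) = 3*sqrt(19); sqrt(684) = 6*sqrt(19); sqrt(684) = 6*sqrt(19); 2*sqrt(304) = 8*sqrt(19)
Combine: (3 - 6 - 6 - 8)·sqrt(19) = -17*sqrt(19)

-17*sqrt(19)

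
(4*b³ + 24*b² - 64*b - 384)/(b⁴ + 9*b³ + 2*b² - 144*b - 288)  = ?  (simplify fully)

4/(b + 3)

Factor: 4*b³ + 24*b² - 64*b - 384 = 4·(b - 4)·(b + 4)·(b + 6);  b⁴ + 9*b³ + 2*b² - 144*b - 288 = (b - 4)·(b + 3)·(b + 4)·(b + 6)
Cancel the common factors (b + 6), (b - 4), (b + 4).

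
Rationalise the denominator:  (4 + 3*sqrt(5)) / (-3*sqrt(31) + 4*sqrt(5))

(-9*sqrt(155) - 12*sqrt(31) - 60 - 16*sqrt(5))/199

Multiply numerator and denominator by 4*sqrt(5) + 3*sqrt(31).
Denominator becomes -199; numerator becomes 16*sqrt(5) + 60 + 12*sqrt(31) + 9*sqrt(155).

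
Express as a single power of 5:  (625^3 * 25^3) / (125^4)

625^3 = 5^12; 25^3 = 5^6; 125^4 = 5^12
Combine exponents: 5^6

5^6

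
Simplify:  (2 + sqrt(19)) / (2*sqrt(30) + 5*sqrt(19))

Multiply numerator and denominator by -2*sqrt(30) + 5*sqrt(19).
Denominator becomes 355; numerator becomes -2*sqrt(570) - 4*sqrt(30) + 10*sqrt(19) + 95.

(-2*sqrt(570) - 4*sqrt(30) + 10*sqrt(19) + 95)/355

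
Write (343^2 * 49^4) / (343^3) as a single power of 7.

343^2 = 7^6; 49^4 = 7^8; 343^3 = 7^9
Combine exponents: 7^5

7^5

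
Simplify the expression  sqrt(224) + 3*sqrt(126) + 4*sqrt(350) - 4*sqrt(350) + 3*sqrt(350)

28*sqrt(14)

sqrt(224) = 4*sqrt(14); 3*sqrt(126) = 9*sqrt(14); 4*sqrt(350) = 20*sqrt(14); 4*sqrt(350) = 20*sqrt(14); 3*sqrt(350) = 15*sqrt(14)
Combine: (4 + 9 + 20 - 20 + 15)·sqrt(14) = 28*sqrt(14)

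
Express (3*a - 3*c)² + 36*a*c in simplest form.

9*(a + c)²

Expanding gives 9*a² + 18*a*c + 9*c², a perfect square.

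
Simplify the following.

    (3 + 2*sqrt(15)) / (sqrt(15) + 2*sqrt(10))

(-30 - 3*sqrt(15) + 6*sqrt(10) + 20*sqrt(6))/25

Multiply numerator and denominator by -2*sqrt(10) + sqrt(15).
Denominator becomes -25; numerator becomes -20*sqrt(6) - 6*sqrt(10) + 3*sqrt(15) + 30.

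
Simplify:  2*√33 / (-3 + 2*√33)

(2*√33 + 44)/41

Multiply numerator and denominator by -2*√33 - 3.
Denominator becomes -123; numerator becomes -132 - 6*√33.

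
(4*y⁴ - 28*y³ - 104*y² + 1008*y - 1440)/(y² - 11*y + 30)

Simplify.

4*y² + 16*y - 48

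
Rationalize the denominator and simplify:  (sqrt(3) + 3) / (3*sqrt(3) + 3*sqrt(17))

(-3*sqrt(3) - 3 + sqrt(51) + 3*sqrt(17))/42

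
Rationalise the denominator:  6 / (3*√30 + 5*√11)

Multiply numerator and denominator by -3*√30 + 5*√11.
Denominator becomes 5; numerator becomes -18*√30 + 30*√11.

(-18*√30 + 30*√11)/5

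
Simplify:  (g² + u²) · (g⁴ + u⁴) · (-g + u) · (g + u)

(u+g)(u-g) = -g² + u²; continue pairing.

-g⁸ + u⁸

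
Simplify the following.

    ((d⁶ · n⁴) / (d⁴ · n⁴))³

Inside the bracket: d²
Raise to the power 3: d⁶

d⁶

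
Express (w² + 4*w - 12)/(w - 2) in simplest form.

w + 6

Factor: w² + 4*w - 12 = (w - 2)·(w + 6)
Cancel the common factor (w - 2).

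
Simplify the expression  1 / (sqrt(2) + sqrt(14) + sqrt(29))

(-17*sqrt(14) - 41*sqrt(2) + 4*sqrt(203) + 13*sqrt(29))/57

Group as (sqrt(2) + sqrt(29)) + sqrt(14); multiply by (sqrt(2) + sqrt(29)) - sqrt(14), then rationalise the remaining surd.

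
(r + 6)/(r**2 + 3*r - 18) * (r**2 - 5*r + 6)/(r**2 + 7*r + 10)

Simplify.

Factor: r**2 + 3*r - 18 = (r + 6)*(r - 3);  r**2 - 5*r + 6 = (r - 3)*(r - 2);  r**2 + 7*r + 10 = (r + 5)*(r + 2)
Cancel the common factors (r - 3), (r + 6).

(r - 2)/(r**2 + 7*r + 10)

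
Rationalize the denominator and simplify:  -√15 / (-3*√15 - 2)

Multiply numerator and denominator by -2 + 3*√15.
Denominator becomes -131; numerator becomes -45 + 2*√15.

(-2*√15 + 45)/131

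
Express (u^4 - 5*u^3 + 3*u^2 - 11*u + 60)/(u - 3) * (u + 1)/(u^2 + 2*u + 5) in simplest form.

Factor: u^4 - 5*u^3 + 3*u^2 - 11*u + 60 = (u^2 + 2*u + 5)*(u - 3)*(u - 4)
Cancel the common factors (u^2 + 2*u + 5), (u - 3).

u^2 - 3*u - 4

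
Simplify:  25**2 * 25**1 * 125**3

5**15

25**2 = 5**4; 25**1 = 5**2; 125**3 = 5**9
Combine exponents: 5**15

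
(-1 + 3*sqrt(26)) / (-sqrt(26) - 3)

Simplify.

(-81 + 10*sqrt(26))/17

Multiply numerator and denominator by -3 + sqrt(26).
Denominator becomes -17; numerator becomes -10*sqrt(26) + 81.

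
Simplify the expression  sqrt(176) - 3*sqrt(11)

sqrt(11)

sqrt(176) = 4*sqrt(11); 3*sqrt(11) = 3*sqrt(11)
Combine: (4 - 3)·sqrt(11) = sqrt(11)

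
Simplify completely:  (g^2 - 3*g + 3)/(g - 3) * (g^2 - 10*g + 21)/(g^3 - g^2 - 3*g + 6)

Factor: g^2 - 10*g + 21 = (g - 7)*(g - 3);  g^3 - g^2 - 3*g + 6 = (g^2 - 3*g + 3)*(g + 2)
Cancel the common factors (g^2 - 3*g + 3), (g - 3).

(g - 7)/(g + 2)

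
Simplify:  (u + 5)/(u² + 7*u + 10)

Factor: u² + 7*u + 10 = (u + 2)·(u + 5)
Cancel the common factor (u + 5).

1/(u + 2)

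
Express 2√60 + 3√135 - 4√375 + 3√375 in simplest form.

8*√15

2√60 = 4*√15; 3√135 = 9*√15; 4√375 = 20*√15; 3√375 = 15*√15
Combine: (4 + 9 - 20 + 15)·√15 = 8*√15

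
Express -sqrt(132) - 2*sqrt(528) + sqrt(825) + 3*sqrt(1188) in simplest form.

13*sqrt(33)

sqrt(132) = 2*sqrt(33); 2*sqrt(528) = 8*sqrt(33); sqrt(825) = 5*sqrt(33); 3*sqrt(1188) = 18*sqrt(33)
Combine: (-2 - 8 + 5 + 18)·sqrt(33) = 13*sqrt(33)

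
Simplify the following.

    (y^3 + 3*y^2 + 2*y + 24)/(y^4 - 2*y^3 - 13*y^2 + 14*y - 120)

Factor: y^3 + 3*y^2 + 2*y + 24 = (y^2 - y + 6)*(y + 4);  y^4 - 2*y^3 - 13*y^2 + 14*y - 120 = (y^2 - y + 6)*(y - 5)*(y + 4)
Cancel the common factors (y^2 - y + 6), (y + 4).

1/(y - 5)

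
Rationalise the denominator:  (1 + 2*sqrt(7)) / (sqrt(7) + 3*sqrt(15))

Multiply numerator and denominator by -3*sqrt(15) + sqrt(7).
Denominator becomes -128; numerator becomes -6*sqrt(105) - 3*sqrt(15) + sqrt(7) + 14.

(-14 - sqrt(7) + 3*sqrt(15) + 6*sqrt(105))/128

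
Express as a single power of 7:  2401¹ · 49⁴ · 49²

7^16

2401¹ = 7^4; 49⁴ = 7^8; 49² = 7^4
Combine exponents: 7^16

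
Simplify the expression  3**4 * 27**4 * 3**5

3**21

3**4 = 3**4; 27**4 = 3**12; 3**5 = 3**5
Combine exponents: 3**21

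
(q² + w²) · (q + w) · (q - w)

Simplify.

Telescope via difference of squares: (q+w)(q-w) = q² - w², then repeat with the next factor.

q⁴ - w⁴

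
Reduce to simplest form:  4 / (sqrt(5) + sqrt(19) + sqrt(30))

Group as (sqrt(19) + sqrt(30)) + sqrt(5); multiply by (sqrt(19) + sqrt(30)) - sqrt(5), then rationalise the remaining surd.

(-5*sqrt(114) - 3*sqrt(30) + 8*sqrt(19) + 22*sqrt(5))/43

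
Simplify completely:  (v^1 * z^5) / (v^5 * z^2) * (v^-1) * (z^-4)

Quotient: (v^-4) * z^3
Multiply by (v^-1) * (z^-4): add exponents.

1/(v^5*z)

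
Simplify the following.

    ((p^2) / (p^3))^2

p^(-2)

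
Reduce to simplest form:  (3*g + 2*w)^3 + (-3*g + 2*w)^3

108*g^2*w + 16*w^3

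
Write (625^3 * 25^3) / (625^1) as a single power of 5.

5^14

625^3 = 5^12; 25^3 = 5^6; 625^1 = 5^4
Combine exponents: 5^14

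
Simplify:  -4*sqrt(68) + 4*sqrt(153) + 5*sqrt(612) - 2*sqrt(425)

24*sqrt(17)

4*sqrt(68) = 8*sqrt(17); 4*sqrt(153) = 12*sqrt(17); 5*sqrt(612) = 30*sqrt(17); 2*sqrt(425) = 10*sqrt(17)
Combine: (-8 + 12 + 30 - 10)·sqrt(17) = 24*sqrt(17)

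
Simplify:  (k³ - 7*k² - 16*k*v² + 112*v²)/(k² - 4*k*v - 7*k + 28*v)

k + 4*v

Factor: k³ - 7*k² - 16*k*v² + 112*v² = (k + 4*v)·(k - 7)·(k - 4*v);  k² - 4*k*v - 7*k + 28*v = (k - 7)·(k - 4*v)
Cancel the common factors (k - 4*v), (k - 7).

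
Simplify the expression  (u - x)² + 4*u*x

Expand the square and combine the 4*u*x term.

(u + x)²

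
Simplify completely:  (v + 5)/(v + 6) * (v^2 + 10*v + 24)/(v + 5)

v + 4

Factor: v^2 + 10*v + 24 = (v + 4)*(v + 6)
Cancel the common factors (v + 6), (v + 5).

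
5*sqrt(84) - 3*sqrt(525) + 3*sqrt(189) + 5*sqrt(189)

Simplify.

19*sqrt(21)

5*sqrt(84) = 10*sqrt(21); 3*sqrt(525) = 15*sqrt(21); 3*sqrt(189) = 9*sqrt(21); 5*sqrt(189) = 15*sqrt(21)
Combine: (10 - 15 + 9 + 15)·sqrt(21) = 19*sqrt(21)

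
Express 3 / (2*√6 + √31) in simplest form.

Multiply numerator and denominator by -2*√6 + √31.
Denominator becomes 7; numerator becomes -6*√6 + 3*√31.

(-6*√6 + 3*√31)/7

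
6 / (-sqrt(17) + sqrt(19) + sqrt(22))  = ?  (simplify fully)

Group as (sqrt(19) + sqrt(22)) - sqrt(17); multiply by (sqrt(19) + sqrt(22)) + sqrt(17), then rationalise the remaining surd.

(-36*sqrt(17) + 21*sqrt(22) + 30*sqrt(19) + 3*sqrt(7106))/274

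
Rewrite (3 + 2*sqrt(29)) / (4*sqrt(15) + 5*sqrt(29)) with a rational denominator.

(-8*sqrt(435) - 12*sqrt(15) + 15*sqrt(29) + 290)/485

Multiply numerator and denominator by -4*sqrt(15) + 5*sqrt(29).
Denominator becomes 485; numerator becomes -8*sqrt(435) - 12*sqrt(15) + 15*sqrt(29) + 290.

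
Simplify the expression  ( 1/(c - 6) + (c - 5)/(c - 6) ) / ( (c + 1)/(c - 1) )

(c**2 - 5*c + 4)/(c**2 - 5*c - 6)

Numerator: 1/(c - 6) + (c - 5)/(c - 6) = (c - 4)/(c - 6)
Denominator: (c + 1)/(c - 1) = (c + 1)/(c - 1)
Divide: ((c - 4)/(c - 6)) · ((c - 1)/(c + 1)) = (c**2 - 5*c + 4)/(c**2 - 5*c - 6)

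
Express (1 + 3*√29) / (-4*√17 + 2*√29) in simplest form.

Multiply numerator and denominator by 2*√29 + 4*√17.
Denominator becomes -156; numerator becomes 2*√29 + 4*√17 + 174 + 12*√493.

(-6*√493 - 87 - 2*√17 - √29)/78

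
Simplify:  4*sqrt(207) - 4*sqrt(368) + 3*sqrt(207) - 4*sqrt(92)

-3*sqrt(23)

4*sqrt(207) = 12*sqrt(23); 4*sqrt(368) = 16*sqrt(23); 3*sqrt(207) = 9*sqrt(23); 4*sqrt(92) = 8*sqrt(23)
Combine: (12 - 16 + 9 - 8)·sqrt(23) = -3*sqrt(23)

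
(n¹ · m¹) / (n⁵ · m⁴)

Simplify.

1/(m³*n⁴)

Quotient: (n^-4) · (m^-3)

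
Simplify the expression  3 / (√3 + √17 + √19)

Group as (√17 + √19) + √3; multiply by (√17 + √19) - √3, then rationalise the remaining surd.

(-6*√969 + 3*√19 + 15*√17 + 99*√3)/203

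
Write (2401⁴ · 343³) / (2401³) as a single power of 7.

7^13

2401⁴ = 7^16; 343³ = 7^9; 2401³ = 7^12
Combine exponents: 7^13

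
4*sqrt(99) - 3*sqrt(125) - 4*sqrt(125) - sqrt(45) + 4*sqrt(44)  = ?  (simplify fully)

-38*sqrt(5) + 20*sqrt(11)

4*sqrt(99) = 12*sqrt(11); 3*sqrt(125) = 15*sqrt(5); 4*sqrt(125) = 20*sqrt(5); sqrt(45) = 3*sqrt(5); 4*sqrt(44) = 8*sqrt(11)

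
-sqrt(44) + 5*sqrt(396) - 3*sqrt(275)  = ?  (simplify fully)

13*sqrt(11)

sqrt(44) = 2*sqrt(11); 5*sqrt(396) = 30*sqrt(11); 3*sqrt(275) = 15*sqrt(11)
Combine: (-2 + 30 - 15)·sqrt(11) = 13*sqrt(11)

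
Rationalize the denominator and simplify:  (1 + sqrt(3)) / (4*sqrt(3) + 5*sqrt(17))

Multiply numerator and denominator by -5*sqrt(17) + 4*sqrt(3).
Denominator becomes -377; numerator becomes -5*sqrt(51) - 5*sqrt(17) + 4*sqrt(3) + 12.

(-12 - 4*sqrt(3) + 5*sqrt(17) + 5*sqrt(51))/377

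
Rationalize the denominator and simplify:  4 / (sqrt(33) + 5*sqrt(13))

(-sqrt(33) + 5*sqrt(13))/73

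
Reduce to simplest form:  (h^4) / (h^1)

h^3

Quotient: h^3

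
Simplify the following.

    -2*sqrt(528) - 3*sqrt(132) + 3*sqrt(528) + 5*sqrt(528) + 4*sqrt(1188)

2*sqrt(528) = 8*sqrt(33); 3*sqrt(132) = 6*sqrt(33); 3*sqrt(528) = 12*sqrt(33); 5*sqrt(528) = 20*sqrt(33); 4*sqrt(1188) = 24*sqrt(33)
Combine: (-8 - 6 + 12 + 20 + 24)·sqrt(33) = 42*sqrt(33)

42*sqrt(33)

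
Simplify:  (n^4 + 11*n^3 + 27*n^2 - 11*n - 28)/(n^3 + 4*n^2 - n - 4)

Factor: n^4 + 11*n^3 + 27*n^2 - 11*n - 28 = (n + 1)*(n - 1)*(n + 7)*(n + 4);  n^3 + 4*n^2 - n - 4 = (n + 1)*(n - 1)*(n + 4)
Cancel the common factors (n + 4), (n - 1), (n + 1).

n + 7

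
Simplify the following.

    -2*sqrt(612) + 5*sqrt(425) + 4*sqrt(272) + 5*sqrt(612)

2*sqrt(612) = 12*sqrt(17); 5*sqrt(425) = 25*sqrt(17); 4*sqrt(272) = 16*sqrt(17); 5*sqrt(612) = 30*sqrt(17)
Combine: (-12 + 25 + 16 + 30)·sqrt(17) = 59*sqrt(17)

59*sqrt(17)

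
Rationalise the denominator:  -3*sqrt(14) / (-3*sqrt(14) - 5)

Multiply numerator and denominator by -5 + 3*sqrt(14).
Denominator becomes -101; numerator becomes -126 + 15*sqrt(14).

(-15*sqrt(14) + 126)/101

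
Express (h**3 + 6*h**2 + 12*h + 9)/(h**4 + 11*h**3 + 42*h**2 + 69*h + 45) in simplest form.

Factor: h**3 + 6*h**2 + 12*h + 9 = (h + 3)*(h**2 + 3*h + 3);  h**4 + 11*h**3 + 42*h**2 + 69*h + 45 = (h + 3)*(h + 5)*(h**2 + 3*h + 3)
Cancel the common factors (h**2 + 3*h + 3), (h + 3).

1/(h + 5)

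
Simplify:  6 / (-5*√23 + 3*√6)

Multiply numerator and denominator by 3*√6 + 5*√23.
Denominator becomes -521; numerator becomes 18*√6 + 30*√23.

(-30*√23 - 18*√6)/521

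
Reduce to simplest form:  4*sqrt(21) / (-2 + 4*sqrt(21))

Multiply numerator and denominator by -4*sqrt(21) - 2.
Denominator becomes -332; numerator becomes -336 - 8*sqrt(21).

(2*sqrt(21) + 84)/83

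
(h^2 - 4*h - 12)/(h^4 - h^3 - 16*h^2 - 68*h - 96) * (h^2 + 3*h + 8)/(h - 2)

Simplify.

1/(h - 2)

Factor: h^2 - 4*h - 12 = (h - 6)*(h + 2);  h^4 - h^3 - 16*h^2 - 68*h - 96 = (h^2 + 3*h + 8)*(h + 2)*(h - 6)
Cancel the common factors (h^2 + 3*h + 8), (h - 6), (h + 2).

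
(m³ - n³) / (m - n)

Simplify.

m² + m*n + n²

m^3 - n^3 = (m - n)(m² + m*n + n²).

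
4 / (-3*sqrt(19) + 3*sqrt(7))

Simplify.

Multiply numerator and denominator by 3*sqrt(7) + 3*sqrt(19).
Denominator becomes -108; numerator becomes 12*sqrt(7) + 12*sqrt(19).

(-sqrt(19) - sqrt(7))/9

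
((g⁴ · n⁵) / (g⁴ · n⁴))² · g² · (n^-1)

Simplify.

Inside the bracket: n¹
Raise to the power 2: n²
Multiply by g² · (n^-1): add exponents.

g²*n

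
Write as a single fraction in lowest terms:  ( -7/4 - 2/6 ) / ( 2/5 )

-125/24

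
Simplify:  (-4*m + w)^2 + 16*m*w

(4*m + w)^2

Expand the square and combine the 16*m*w term.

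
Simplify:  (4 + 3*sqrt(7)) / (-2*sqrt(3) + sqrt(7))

(-6*sqrt(21) - 21 - 8*sqrt(3) - 4*sqrt(7))/5

Multiply numerator and denominator by sqrt(7) + 2*sqrt(3).
Denominator becomes -5; numerator becomes 4*sqrt(7) + 8*sqrt(3) + 21 + 6*sqrt(21).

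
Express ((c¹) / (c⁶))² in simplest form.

c^(-10)

Inside the bracket: (c^-5)
Raise to the power 2: (c^-10)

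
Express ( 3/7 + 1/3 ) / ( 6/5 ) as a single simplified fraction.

Numerator: 3/7 + 1/3 = 16/21
Denominator: 6/5 = 6/5
Divide: (16/21) · (5/6) = 40/63

40/63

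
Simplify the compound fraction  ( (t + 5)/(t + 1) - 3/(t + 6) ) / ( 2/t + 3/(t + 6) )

(t^3 + 8*t^2 + 27*t)/(5*t^2 + 17*t + 12)

Numerator: (t + 5)/(t + 1) - 3/(t + 6) = (t^2 + 8*t + 27)/(t^2 + 7*t + 6)
Denominator: 2/t + 3/(t + 6) = (5*t + 12)/(t^2 + 6*t)
Divide: ((t^2 + 8*t + 27)/(t^2 + 7*t + 6)) · ((t^2 + 6*t)/(5*t + 12)) = (t^3 + 8*t^2 + 27*t)/(5*t^2 + 17*t + 12)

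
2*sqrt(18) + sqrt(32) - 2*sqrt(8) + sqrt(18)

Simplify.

2*sqrt(18) = 6*sqrt(2); sqrt(32) = 4*sqrt(2); 2*sqrt(8) = 4*sqrt(2); sqrt(18) = 3*sqrt(2)
Combine: (6 + 4 - 4 + 3)·sqrt(2) = 9*sqrt(2)

9*sqrt(2)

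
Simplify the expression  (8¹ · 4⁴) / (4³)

2^5

8¹ = 2^3; 4⁴ = 2^8; 4³ = 2^6
Combine exponents: 2^5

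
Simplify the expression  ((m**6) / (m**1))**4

Inside the bracket: m**5
Raise to the power 4: m**20

m**20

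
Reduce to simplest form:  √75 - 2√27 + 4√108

√75 = 5*√3; 2√27 = 6*√3; 4√108 = 24*√3
Combine: (5 - 6 + 24)·√3 = 23*√3

23*√3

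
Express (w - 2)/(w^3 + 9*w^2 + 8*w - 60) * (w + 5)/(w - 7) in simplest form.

Factor: w^3 + 9*w^2 + 8*w - 60 = (w + 6)*(w - 2)*(w + 5)
Cancel the common factors (w + 5), (w - 2).

1/(w^2 - w - 42)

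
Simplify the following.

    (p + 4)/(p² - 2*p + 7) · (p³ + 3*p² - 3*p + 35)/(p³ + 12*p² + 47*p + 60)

Factor: p³ + 3*p² - 3*p + 35 = (p + 5)·(p² - 2*p + 7);  p³ + 12*p² + 47*p + 60 = (p + 4)·(p + 5)·(p + 3)
Cancel the common factors (p² - 2*p + 7), (p + 4), (p + 5).

1/(p + 3)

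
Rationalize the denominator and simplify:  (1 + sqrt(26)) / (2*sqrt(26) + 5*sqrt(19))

Multiply numerator and denominator by -5*sqrt(19) + 2*sqrt(26).
Denominator becomes -371; numerator becomes -5*sqrt(494) - 5*sqrt(19) + 2*sqrt(26) + 52.

(-52 - 2*sqrt(26) + 5*sqrt(19) + 5*sqrt(494))/371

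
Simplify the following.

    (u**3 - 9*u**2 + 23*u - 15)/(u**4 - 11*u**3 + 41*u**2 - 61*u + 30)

Factor: u**3 - 9*u**2 + 23*u - 15 = (u - 3)*(u - 5)*(u - 1);  u**4 - 11*u**3 + 41*u**2 - 61*u + 30 = (u - 5)*(u - 1)*(u - 2)*(u - 3)
Cancel the common factors (u - 5), (u - 1), (u - 3).

1/(u - 2)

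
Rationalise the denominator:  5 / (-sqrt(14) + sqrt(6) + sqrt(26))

Group as (sqrt(6) + sqrt(26)) - sqrt(14); multiply by (sqrt(6) + sqrt(26)) + sqrt(14), then rationalise the remaining surd.

(-9*sqrt(14) - 3*sqrt(26) + 17*sqrt(6) + 2*sqrt(546))/30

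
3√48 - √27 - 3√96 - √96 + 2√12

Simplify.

3√48 = 12*√3; √27 = 3*√3; 3√96 = 12*√6; √96 = 4*√6; 2√12 = 4*√3

-16*√6 + 13*√3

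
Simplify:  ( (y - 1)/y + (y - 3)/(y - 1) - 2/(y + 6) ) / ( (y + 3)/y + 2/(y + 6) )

(2*y^3 + 5*y^2 - 27*y + 6)/(y^3 + 10*y^2 + 7*y - 18)

Numerator: (y - 1)/y + (y - 3)/(y - 1) - 2/(y + 6) = (2*y^3 + 5*y^2 - 27*y + 6)/(y^3 + 5*y^2 - 6*y)
Denominator: (y + 3)/y + 2/(y + 6) = (y^2 + 11*y + 18)/(y^2 + 6*y)
Divide: ((2*y^3 + 5*y^2 - 27*y + 6)/(y^3 + 5*y^2 - 6*y)) · ((y^2 + 6*y)/(y^2 + 11*y + 18)) = (2*y^3 + 5*y^2 - 27*y + 6)/(y^3 + 10*y^2 + 7*y - 18)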